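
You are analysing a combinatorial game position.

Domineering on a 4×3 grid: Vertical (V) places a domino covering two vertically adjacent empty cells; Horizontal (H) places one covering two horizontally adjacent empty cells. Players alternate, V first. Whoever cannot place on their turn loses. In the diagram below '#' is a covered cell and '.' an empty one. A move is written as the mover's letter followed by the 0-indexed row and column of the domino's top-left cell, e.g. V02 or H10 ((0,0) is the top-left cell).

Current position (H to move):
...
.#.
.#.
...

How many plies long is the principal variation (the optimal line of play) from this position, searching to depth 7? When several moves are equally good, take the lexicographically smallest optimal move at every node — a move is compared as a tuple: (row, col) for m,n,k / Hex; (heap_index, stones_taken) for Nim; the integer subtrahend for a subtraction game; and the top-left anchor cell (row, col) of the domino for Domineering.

p1 H@[.../.#./.#./...]: H00[##./.#./.#./...]-1* H01[.##/.#./.#./...]-1 H30[.../.#./.#./##.]-1 H31[.../.#./.#./.##]-1
p2 V@[##./.#./.#./...]: V02[###/.##/.#./...]+1* V10[##./##./##./...]+1 V12[##./.##/.##/...]+1 V20[##./.#./##./#..]+1 V22[##./.#./.##/..#]+1
p3 H@[###/.##/.#./...]: H30[###/.##/.#./##.]-1* H31[###/.##/.#./.##]-1
p4 V@[###/.##/.#./##.]: V10[###/###/##./##.]+1* V22[###/.##/.##/###]+1
p5 H@[###/###/##./##.] terminal -1; root [.../.#./.#./...] d7

PV length from [.../.#./.#./...]: 4 plies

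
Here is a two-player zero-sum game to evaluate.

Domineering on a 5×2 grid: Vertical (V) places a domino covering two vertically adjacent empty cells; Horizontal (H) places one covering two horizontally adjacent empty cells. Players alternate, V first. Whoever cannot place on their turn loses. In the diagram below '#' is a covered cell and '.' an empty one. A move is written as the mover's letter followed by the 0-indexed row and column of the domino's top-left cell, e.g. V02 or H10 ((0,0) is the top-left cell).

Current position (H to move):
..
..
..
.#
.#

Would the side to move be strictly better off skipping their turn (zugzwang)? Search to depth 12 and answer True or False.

zugzwang(../../../.#/.#, H) = False

[../../../.#/.#] H move#1: H00:-1/##/../../.#/.#, H10:+1/../##/../.#/.#*, H20:-1/../../##/.#/.#
[../##/../.#/.#] V move#2: V20:-1/../##/#./##/.#*, V30:-1/../##/../##/##
[../##/#./##/.#] H move#3: H00:+1/##/##/#./##/.#*
[##/##/#./##/.#] end (terminal -1, V#4); searched ../../../.#/.# to 12
if H skipped the turn, V would face:
~ [../../../.#/.#] V move#1: V00:+1/#./#./../.#/.#*, V01:+1/.#/.#/../.#/.#, V10:+1/../#./#./.#/.#, V11:+1/../.#/.#/.#/.#, V20:-1/../../#./##/.#, V30:-1/../../../##/##
~ [#./#./../.#/.#] H move#2: H20:-1/#./#./##/.#/.#*
~ [#./#./##/.#/.#] V move#3: V01:+1/##/##/##/.#/.#*, V30:+1/#./#./##/##/##
~ [##/##/##/.#/.#] end (terminal -1, H#4); searched ../../../.#/.# to 12
compare (H): move=+1 vs pass=-1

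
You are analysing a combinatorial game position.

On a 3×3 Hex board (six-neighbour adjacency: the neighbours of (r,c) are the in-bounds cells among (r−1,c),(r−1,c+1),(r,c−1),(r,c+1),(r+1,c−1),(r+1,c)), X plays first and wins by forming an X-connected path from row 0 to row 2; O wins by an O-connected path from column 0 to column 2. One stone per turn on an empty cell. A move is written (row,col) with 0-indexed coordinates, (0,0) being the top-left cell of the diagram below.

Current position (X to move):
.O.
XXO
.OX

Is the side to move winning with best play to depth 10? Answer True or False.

[.O./XXO/.OX] X move#1: (0,0):-1/XO./XXO/.OX, (0,2):-1/.OX/XXO/.OX, (2,0):+1/.O./XXO/XOX*
[.O./XXO/XOX] O move#2: (0,0):-1/OO./XXO/XOX*, (0,2):-1/.OO/XXO/XOX
[OO./XXO/XOX] X move#3: (0,2):+1/OOX/XXO/XOX*
[OOX/XXO/XOX] end (terminal -1, O#4); searched .O./XXO/.OX to 10

X winning at [.O./XXO/.OX]: True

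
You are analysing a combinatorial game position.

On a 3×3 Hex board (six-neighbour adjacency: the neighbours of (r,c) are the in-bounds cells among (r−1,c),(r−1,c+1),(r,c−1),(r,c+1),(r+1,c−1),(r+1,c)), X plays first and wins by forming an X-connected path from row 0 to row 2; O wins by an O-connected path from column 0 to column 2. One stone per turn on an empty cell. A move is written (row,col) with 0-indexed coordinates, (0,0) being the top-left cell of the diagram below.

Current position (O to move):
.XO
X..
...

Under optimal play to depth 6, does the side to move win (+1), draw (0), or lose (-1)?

value(.XO/X../..., O) = +1

ply 1, O at .XO/X../... | (0,0)=-1→OXO/X../...; (1,1)=-1→.XO/XO./...; (1,2)=-1→.XO/X.O/...; (2,0)=+1→.XO/X../O..*; (2,1)=-1→.XO/X../.O.; (2,2)=-1→.XO/X../..O
ply 2, X at .XO/X../O.. | (0,0)=-1→XXO/X../O..*; (1,1)=-1→.XO/XX./O..; (1,2)=-1→.XO/X.X/O..; (2,1)=-1→.XO/X../OX.; (2,2)=-1→.XO/X../O.X
ply 3, O at XXO/X../O.. | (1,1)=+1→XXO/XO./O..*; (1,2)=+1→XXO/X.O/O..; (2,1)=+1→XXO/X../OO.; (2,2)=+1→XXO/X../O.O
ply 4: XXO/XO./O.. is terminal -1 (X); from .XO/X../... depth 6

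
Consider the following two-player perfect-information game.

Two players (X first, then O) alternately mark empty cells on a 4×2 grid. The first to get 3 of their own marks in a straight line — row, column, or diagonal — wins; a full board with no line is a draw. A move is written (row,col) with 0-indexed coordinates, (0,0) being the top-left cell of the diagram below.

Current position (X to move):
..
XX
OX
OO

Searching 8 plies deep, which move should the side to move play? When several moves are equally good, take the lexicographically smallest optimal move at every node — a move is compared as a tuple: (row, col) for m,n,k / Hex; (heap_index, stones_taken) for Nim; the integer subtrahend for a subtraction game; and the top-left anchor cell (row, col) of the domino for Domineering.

p1 X@[../XX/OX/OO]: (0,0)[X./XX/OX/OO]+0 (0,1)[.X/XX/OX/OO]+1*
p2 O@[.X/XX/OX/OO] terminal -1; root [../XX/OX/OO] d8

X's best at [../XX/OX/OO]: (0,1)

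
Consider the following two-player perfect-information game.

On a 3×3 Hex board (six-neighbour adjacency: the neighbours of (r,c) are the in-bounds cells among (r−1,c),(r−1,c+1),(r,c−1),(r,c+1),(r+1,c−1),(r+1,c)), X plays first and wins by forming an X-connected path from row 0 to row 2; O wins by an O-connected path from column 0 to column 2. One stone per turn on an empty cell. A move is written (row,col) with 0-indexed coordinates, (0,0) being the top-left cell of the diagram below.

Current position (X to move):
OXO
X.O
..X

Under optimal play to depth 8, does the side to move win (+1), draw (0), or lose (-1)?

[OXO/X.O/..X] X move#1: (1,1):+1/OXO/XXO/..X*, (2,0):+1/OXO/X.O/X.X, (2,1):+1/OXO/X.O/.XX
[OXO/XXO/..X] O move#2: (2,0):-1/OXO/XXO/O.X*, (2,1):-1/OXO/XXO/.OX
[OXO/XXO/O.X] X move#3: (2,1):+1/OXO/XXO/OXX*
[OXO/XXO/OXX] end (terminal -1, O#4); searched OXO/X.O/..X to 8

value(OXO/X.O/..X, X) = +1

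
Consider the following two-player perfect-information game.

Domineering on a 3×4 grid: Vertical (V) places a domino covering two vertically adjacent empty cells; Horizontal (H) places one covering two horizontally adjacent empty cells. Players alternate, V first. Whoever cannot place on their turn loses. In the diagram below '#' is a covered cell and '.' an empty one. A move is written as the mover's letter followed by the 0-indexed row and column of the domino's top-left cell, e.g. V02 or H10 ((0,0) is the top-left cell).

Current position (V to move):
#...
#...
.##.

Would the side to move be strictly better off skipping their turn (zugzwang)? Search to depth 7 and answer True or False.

zugzwang(#.../#.../.##., V) = False

[#.../#.../.##.] V move#1: V01:-1/##../##../.##., V02:+1/#.#./#.#./.##.*, V03:-1/#..#/#..#/.##., V13:-1/#.../#..#/.###
[#.#./#.#./.##.] end (terminal -1, H#2); searched #.../#.../.##. to 7
pass branch (H moves first from the same position):
  | [#.../#.../.##.] H move#1: H01:+1/###./#.../.##.*, H02:+1/#.##/#.../.##., H11:+1/#.../###./.##., H12:+1/#.../#.##/.##.
  | [###./#.../.##.] V move#2: V03:-1/####/#..#/.##.*, V13:-1/###./#..#/.###
  | [####/#..#/.##.] H move#3: H11:+1/####/####/.##.*
  | [####/####/.##.] end (terminal -1, V#4); searched #.../#.../.##. to 7
V moving scores +1; V passing scores -1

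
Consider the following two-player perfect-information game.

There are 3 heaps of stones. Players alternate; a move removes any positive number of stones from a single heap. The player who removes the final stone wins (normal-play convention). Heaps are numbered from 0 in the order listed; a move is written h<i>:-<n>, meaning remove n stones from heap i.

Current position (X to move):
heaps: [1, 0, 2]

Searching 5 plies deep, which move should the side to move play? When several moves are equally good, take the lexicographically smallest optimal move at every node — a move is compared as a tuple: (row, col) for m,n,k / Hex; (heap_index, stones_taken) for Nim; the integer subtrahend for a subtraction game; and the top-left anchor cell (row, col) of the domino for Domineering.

ply 1, X at (1,0,2) | h0:-1=-1→(0,0,2); h2:-1=+1→(1,0,1)*; h2:-2=-1→(1,0,0)
ply 2, O at (1,0,1) | h0:-1=-1→(0,0,1)*; h2:-1=-1→(1,0,0)
ply 3, X at (0,0,1) | h2:-1=+1→(0,0,0)*
ply 4: (0,0,0) is terminal -1 (O); from (1,0,2) depth 5

X's best at [(1,0,2)]: h2:-1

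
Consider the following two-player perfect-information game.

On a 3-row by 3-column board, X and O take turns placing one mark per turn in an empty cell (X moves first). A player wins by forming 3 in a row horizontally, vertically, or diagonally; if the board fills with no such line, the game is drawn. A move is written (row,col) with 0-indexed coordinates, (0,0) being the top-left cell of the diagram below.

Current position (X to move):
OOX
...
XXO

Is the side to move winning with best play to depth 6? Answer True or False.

X winning at [OOX/.../XXO]: True

ply 1, X at OOX/.../XXO | (1,0)=-1→OOX/X../XXO; (1,1)=+1→OOX/.X./XXO*; (1,2)=-1→OOX/..X/XXO
ply 2: OOX/.X./XXO is terminal -1 (O); from OOX/.../XXO depth 6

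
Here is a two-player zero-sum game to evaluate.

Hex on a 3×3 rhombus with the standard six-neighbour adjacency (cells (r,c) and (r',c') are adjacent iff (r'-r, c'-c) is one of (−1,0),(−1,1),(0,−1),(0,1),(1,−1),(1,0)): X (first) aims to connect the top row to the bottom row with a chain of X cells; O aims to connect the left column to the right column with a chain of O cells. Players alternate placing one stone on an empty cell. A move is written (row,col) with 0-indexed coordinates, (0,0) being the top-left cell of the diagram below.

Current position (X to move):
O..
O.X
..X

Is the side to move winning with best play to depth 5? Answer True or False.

X winning at [O../O.X/..X]: True

p1 X@[O../O.X/..X]: (0,1)[OX./O.X/..X]+1* (0,2)[O.X/O.X/..X]+1 (1,1)[O../OXX/..X]+1 (2,0)[O../O.X/X.X]-1 (2,1)[O../O.X/.XX]-1
p2 O@[OX./O.X/..X]: (0,2)[OXO/O.X/..X]-1* (1,1)[OX./OOX/..X]-1 (2,0)[OX./O.X/O.X]-1 (2,1)[OX./O.X/.OX]-1
p3 X@[OXO/O.X/..X]: (1,1)[OXO/OXX/..X]+1* (2,0)[OXO/O.X/X.X]-1 (2,1)[OXO/O.X/.XX]-1
p4 O@[OXO/OXX/..X] terminal -1; root [O../O.X/..X] d5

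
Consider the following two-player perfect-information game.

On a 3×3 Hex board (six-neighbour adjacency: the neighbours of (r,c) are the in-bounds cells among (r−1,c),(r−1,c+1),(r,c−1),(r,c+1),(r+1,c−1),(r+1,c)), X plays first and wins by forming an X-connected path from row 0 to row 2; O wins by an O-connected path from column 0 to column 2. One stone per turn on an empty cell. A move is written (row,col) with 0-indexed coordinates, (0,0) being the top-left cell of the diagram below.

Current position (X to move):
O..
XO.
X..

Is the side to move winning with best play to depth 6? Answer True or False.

p1 X@[O../XO./X..]: (0,1)[OX./XO./X..]+1* (0,2)[O.X/XO./X..]+1 (1,2)[O../XOX/X..]+1 (2,1)[O../XO./XX.]-1 (2,2)[O../XO./X.X]-1
p2 O@[OX./XO./X..] terminal -1; root [O../XO./X..] d6

X winning at [O../XO./X..]: True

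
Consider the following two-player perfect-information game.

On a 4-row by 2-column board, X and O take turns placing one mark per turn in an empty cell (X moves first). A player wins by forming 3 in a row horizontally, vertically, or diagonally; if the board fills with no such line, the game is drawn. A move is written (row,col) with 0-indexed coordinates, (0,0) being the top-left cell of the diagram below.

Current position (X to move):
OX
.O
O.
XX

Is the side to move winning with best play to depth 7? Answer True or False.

X winning at [OX/.O/O./XX]: False

p1 X@[OX/.O/O./XX]: (1,0)[OX/XO/O./XX]+0* (2,1)[OX/.O/OX/XX]-1
p2 O@[OX/XO/O./XX]: (2,1)[OX/XO/OO/XX]+0*
p3 X@[OX/XO/OO/XX] terminal +0; root [OX/.O/O./XX] d7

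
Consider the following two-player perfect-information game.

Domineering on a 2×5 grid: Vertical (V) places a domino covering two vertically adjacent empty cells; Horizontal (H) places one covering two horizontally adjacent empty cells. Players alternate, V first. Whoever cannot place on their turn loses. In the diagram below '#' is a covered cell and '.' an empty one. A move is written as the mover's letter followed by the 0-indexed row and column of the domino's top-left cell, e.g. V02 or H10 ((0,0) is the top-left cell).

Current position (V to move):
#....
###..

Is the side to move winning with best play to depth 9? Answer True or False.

V winning at [#..../###..]: True

p1 V@[#..../###..]: V03[#..#./####.]+1* V04[#...#/###.#]-1
p2 H@[#..#./####.]: H01[####./####.]-1*
p3 V@[####./####.]: V04[#####/#####]+1*
p4 H@[#####/#####] terminal -1; root [#..../###..] d9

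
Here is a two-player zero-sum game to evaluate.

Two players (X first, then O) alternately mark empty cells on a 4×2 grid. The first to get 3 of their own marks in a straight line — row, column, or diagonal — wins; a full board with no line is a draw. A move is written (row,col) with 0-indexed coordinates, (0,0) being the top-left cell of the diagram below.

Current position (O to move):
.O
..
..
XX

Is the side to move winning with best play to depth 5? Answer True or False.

O winning at [.O/../../XX]: False

p1 O@[.O/../../XX]: (0,0)[OO/../../XX]+0* (1,0)[.O/O./../XX]+0 (1,1)[.O/.O/../XX]+0 (2,0)[.O/../O./XX]+0 (2,1)[.O/../.O/XX]+0
p2 X@[OO/../../XX]: (1,0)[OO/X./../XX]+0* (1,1)[OO/.X/../XX]+0 (2,0)[OO/../X./XX]+0 (2,1)[OO/../.X/XX]+0
p3 O@[OO/X./../XX]: (1,1)[OO/XO/../XX]-1 (2,0)[OO/X./O./XX]+0* (2,1)[OO/X./.O/XX]-1
p4 X@[OO/X./O./XX]: (1,1)[OO/XX/O./XX]+0* (2,1)[OO/X./OX/XX]+0
p5 O@[OO/XX/O./XX]: (2,1)[OO/XX/OO/XX]+0*
p6 X@[OO/XX/OO/XX] terminal +0; root [.O/../../XX] d5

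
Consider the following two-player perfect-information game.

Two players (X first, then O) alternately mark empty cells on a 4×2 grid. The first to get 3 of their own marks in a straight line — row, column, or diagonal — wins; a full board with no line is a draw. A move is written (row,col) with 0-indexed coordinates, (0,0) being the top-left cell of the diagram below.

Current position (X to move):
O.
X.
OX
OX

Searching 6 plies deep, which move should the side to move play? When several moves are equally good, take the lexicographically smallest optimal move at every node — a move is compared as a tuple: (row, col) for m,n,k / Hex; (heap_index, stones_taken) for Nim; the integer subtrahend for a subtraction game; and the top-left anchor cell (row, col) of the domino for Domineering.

p1 X@[O./X./OX/OX]: (0,1)[OX/X./OX/OX]+0 (1,1)[O./XX/OX/OX]+1*
p2 O@[O./XX/OX/OX] terminal -1; root [O./X./OX/OX] d6

X's best at [O./X./OX/OX]: (1,1)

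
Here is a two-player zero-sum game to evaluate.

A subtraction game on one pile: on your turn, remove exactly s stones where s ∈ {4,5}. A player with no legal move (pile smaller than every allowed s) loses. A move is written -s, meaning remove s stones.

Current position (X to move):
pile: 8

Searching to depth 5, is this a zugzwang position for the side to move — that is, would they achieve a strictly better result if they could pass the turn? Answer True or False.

zugzwang(8, X) = False

p1 X@[8]: -4[4]-1 -5[3]+1*
p2 O@[3] terminal -1; root [8] d5
pass branch (O moves first from the same position):
  | p1 O@[8]: -4[4]-1 -5[3]+1*
  | p2 X@[3] terminal -1; root [8] d5
X moving scores +1; X passing scores -1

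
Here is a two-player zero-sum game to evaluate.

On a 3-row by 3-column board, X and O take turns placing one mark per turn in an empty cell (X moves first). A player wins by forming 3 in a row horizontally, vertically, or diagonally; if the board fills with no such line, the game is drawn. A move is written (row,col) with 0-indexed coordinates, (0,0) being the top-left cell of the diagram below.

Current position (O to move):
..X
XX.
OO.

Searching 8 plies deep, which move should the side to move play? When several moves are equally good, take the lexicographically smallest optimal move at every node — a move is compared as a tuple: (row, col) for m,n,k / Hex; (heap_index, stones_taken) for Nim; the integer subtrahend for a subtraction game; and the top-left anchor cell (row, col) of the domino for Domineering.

O's best at [..X/XX./OO.]: (2,2)

p1 O@[..X/XX./OO.]: (0,0)[O.X/XX./OO.]-1 (0,1)[.OX/XX./OO.]-1 (1,2)[..X/XXO/OO.]+0 (2,2)[..X/XX./OOO]+1*
p2 X@[..X/XX./OOO] terminal -1; root [..X/XX./OO.] d8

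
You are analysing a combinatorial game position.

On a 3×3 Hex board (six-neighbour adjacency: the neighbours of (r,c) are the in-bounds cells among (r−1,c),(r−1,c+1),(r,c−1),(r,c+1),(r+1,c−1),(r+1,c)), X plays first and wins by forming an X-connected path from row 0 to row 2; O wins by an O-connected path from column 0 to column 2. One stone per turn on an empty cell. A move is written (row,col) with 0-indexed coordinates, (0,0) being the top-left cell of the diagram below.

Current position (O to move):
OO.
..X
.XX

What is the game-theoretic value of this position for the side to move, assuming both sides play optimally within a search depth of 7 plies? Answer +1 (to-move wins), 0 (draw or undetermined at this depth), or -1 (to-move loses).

value(OO./..X/.XX, O) = +1

ply 1, O at OO./..X/.XX | (0,2)=+1→OOO/..X/.XX*; (1,0)=-1→OO./O.X/.XX; (1,1)=-1→OO./.OX/.XX; (2,0)=-1→OO./..X/OXX
ply 2: OOO/..X/.XX is terminal -1 (X); from OO./..X/.XX depth 7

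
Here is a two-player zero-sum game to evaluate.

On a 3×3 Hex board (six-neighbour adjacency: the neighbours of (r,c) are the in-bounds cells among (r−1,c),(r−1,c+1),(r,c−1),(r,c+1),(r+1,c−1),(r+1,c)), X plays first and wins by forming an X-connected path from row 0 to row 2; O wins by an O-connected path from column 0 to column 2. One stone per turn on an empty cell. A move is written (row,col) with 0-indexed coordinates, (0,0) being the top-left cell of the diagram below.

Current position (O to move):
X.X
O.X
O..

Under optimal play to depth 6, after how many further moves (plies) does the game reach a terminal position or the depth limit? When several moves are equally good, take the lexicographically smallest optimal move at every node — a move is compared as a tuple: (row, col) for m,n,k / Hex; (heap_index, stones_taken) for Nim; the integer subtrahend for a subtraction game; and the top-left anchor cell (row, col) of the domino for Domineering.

ply 1, O at X.X/O.X/O.. | (0,1)=-1→XOX/O.X/O..*; (1,1)=-1→X.X/OOX/O..; (2,1)=-1→X.X/O.X/OO.; (2,2)=-1→X.X/O.X/O.O
ply 2, X at XOX/O.X/O.. | (1,1)=+1→XOX/OXX/O..*; (2,1)=+1→XOX/O.X/OX.; (2,2)=+1→XOX/O.X/O.X
ply 3, O at XOX/OXX/O.. | (2,1)=-1→XOX/OXX/OO.*; (2,2)=-1→XOX/OXX/O.O
ply 4, X at XOX/OXX/OO. | (2,2)=+1→XOX/OXX/OOX*
ply 5: XOX/OXX/OOX is terminal -1 (O); from X.X/O.X/O.. depth 6

PV length from [X.X/O.X/O..]: 4 plies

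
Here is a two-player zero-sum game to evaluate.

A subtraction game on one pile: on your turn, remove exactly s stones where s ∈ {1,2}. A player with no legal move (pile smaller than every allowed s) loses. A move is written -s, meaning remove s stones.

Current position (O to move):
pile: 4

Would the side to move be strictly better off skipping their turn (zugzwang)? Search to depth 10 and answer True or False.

zugzwang(4, O) = False

[4] O move#1: -1:+1/3*, -2:-1/2
[3] X move#2: -1:-1/2*, -2:-1/1
[2] O move#3: -1:-1/1, -2:+1/0*
[0] end (terminal -1, X#4); searched 4 to 10
pass branch (X moves first from the same position):
  | [4] X move#1: -1:+1/3*, -2:-1/2
  | [3] O move#2: -1:-1/2*, -2:-1/1
  | [2] X move#3: -1:-1/1, -2:+1/0*
  | [0] end (terminal -1, O#4); searched 4 to 10
O moving scores +1; O passing scores -1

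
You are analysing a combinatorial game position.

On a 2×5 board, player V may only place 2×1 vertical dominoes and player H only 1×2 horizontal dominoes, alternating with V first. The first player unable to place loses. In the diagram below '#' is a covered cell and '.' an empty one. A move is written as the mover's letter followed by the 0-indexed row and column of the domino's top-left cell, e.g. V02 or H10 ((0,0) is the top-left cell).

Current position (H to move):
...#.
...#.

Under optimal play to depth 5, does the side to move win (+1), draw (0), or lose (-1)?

value(...#./...#., H) = -1

ply 1, H at ...#./...#. | H00=-1→##.#./...#.*; H01=-1→.###./...#.; H10=-1→...#./##.#.; H11=-1→...#./.###.
ply 2, V at ##.#./...#. | V02=+1→####./..##.*; V04=-1→##.##/...##
ply 3, H at ####./..##. | H10=-1→####./####.*
ply 4, V at ####./####. | V04=+1→#####/#####*
ply 5: #####/##### is terminal -1 (H); from ...#./...#. depth 5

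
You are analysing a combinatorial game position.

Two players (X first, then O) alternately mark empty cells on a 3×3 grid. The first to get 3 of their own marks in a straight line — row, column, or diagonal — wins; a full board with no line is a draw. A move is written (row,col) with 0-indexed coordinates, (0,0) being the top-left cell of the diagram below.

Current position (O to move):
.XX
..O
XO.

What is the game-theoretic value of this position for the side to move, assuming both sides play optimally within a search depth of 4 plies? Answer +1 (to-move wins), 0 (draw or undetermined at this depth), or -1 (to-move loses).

value(.XX/..O/XO., O) = -1

ply 1, O at .XX/..O/XO. | (0,0)=-1→OXX/..O/XO.*; (1,0)=-1→.XX/O.O/XO.; (1,1)=-1→.XX/.OO/XO.; (2,2)=-1→.XX/..O/XOO
ply 2, X at OXX/..O/XO. | (1,0)=+0→OXX/X.O/XO.; (1,1)=+1→OXX/.XO/XO.*; (2,2)=+0→OXX/..O/XOX
ply 3: OXX/.XO/XO. is terminal -1 (O); from .XX/..O/XO. depth 4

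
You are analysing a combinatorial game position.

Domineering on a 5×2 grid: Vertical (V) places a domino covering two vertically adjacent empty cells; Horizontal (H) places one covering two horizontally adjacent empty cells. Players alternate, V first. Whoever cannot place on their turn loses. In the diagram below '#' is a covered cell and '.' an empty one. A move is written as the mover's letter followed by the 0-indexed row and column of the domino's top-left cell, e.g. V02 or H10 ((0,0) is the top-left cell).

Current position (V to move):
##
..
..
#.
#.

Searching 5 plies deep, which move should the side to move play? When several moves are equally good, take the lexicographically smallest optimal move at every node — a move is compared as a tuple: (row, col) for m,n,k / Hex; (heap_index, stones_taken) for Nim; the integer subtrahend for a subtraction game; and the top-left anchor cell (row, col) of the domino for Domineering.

V's best at [##/../../#./#.]: V10

ply 1, V at ##/../../#./#. | V10=+1→##/#./#./#./#.*; V11=+1→##/.#/.#/#./#.; V21=-1→##/../.#/##/#.; V31=-1→##/../../##/##
ply 2: ##/#./#./#./#. is terminal -1 (H); from ##/../../#./#. depth 5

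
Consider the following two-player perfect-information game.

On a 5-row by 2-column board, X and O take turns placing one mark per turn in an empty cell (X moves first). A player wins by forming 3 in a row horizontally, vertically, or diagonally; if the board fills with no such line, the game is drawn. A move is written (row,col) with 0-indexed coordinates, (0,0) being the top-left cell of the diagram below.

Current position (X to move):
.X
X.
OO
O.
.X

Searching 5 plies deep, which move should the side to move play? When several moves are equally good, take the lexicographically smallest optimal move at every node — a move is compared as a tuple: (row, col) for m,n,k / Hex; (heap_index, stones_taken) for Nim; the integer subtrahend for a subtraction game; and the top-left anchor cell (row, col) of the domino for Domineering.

X's best at [.X/X./OO/O./.X]: (4,0)

ply 1, X at .X/X./OO/O./.X | (0,0)=-1→XX/X./OO/O./.X; (1,1)=-1→.X/XX/OO/O./.X; (3,1)=-1→.X/X./OO/OX/.X; (4,0)=+0→.X/X./OO/O./XX*
ply 2, O at .X/X./OO/O./XX | (0,0)=+0→OX/X./OO/O./XX*; (1,1)=+0→.X/XO/OO/O./XX; (3,1)=+0→.X/X./OO/OO/XX
ply 3, X at OX/X./OO/O./XX | (1,1)=+0→OX/XX/OO/O./XX*; (3,1)=+0→OX/X./OO/OX/XX
ply 4, O at OX/XX/OO/O./XX | (3,1)=+0→OX/XX/OO/OO/XX*
ply 5: OX/XX/OO/OO/XX is terminal +0 (X); from .X/X./OO/O./.X depth 5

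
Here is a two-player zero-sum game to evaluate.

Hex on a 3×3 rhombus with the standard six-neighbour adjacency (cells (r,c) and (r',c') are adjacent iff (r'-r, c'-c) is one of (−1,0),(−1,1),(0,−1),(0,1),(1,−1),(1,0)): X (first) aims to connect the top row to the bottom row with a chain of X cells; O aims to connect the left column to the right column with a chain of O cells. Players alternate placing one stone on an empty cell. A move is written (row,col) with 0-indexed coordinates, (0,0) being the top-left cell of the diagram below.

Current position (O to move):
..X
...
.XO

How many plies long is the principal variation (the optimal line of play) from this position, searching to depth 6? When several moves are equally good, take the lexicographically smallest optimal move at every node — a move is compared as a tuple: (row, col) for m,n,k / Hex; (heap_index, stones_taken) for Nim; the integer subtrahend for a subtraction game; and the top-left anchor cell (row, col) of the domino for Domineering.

[..X/.../.XO] O move#1: (0,0):-1/O.X/.../.XO*, (0,1):-1/.OX/.../.XO, (1,0):-1/..X/O../.XO, (1,1):-1/..X/.O./.XO, (1,2):-1/..X/..O/.XO, (2,0):-1/..X/.../OXO
[O.X/.../.XO] X move#2: (0,1):+1/OXX/.../.XO*, (1,0):+1/O.X/X../.XO, (1,1):+1/O.X/.X./.XO, (1,2):+1/O.X/..X/.XO, (2,0):+1/O.X/.../XXO
[OXX/.../.XO] O move#3: (1,0):-1/OXX/O../.XO*, (1,1):-1/OXX/.O./.XO, (1,2):-1/OXX/..O/.XO, (2,0):-1/OXX/.../OXO
[OXX/O../.XO] X move#4: (1,1):+1/OXX/OX./.XO*, (1,2):+1/OXX/O.X/.XO, (2,0):+1/OXX/O../XXO
[OXX/OX./.XO] end (terminal -1, O#5); searched ..X/.../.XO to 6

PV length from [..X/.../.XO]: 4 plies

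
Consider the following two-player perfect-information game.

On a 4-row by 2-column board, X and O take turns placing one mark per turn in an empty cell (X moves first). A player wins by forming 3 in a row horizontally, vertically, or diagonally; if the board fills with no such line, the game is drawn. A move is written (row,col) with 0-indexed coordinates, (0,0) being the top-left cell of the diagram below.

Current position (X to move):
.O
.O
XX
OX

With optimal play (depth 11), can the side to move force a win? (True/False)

ply 1, X at .O/.O/XX/OX | (0,0)=+0→XO/.O/XX/OX*; (1,0)=+0→.O/XO/XX/OX
ply 2, O at XO/.O/XX/OX | (1,0)=+0→XO/OO/XX/OX*
ply 3: XO/OO/XX/OX is terminal +0 (X); from .O/.O/XX/OX depth 11

X winning at [.O/.O/XX/OX]: False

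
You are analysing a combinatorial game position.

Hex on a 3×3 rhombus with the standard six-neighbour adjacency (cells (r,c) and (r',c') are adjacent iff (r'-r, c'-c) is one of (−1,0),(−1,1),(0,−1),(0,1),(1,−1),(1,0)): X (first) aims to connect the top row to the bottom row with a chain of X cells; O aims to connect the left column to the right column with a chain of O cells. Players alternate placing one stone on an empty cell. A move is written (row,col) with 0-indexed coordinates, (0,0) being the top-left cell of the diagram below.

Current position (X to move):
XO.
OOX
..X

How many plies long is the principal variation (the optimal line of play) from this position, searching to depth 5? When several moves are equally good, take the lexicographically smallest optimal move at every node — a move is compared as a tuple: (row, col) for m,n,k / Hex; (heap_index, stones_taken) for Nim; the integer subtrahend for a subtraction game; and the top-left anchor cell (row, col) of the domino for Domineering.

PV length from [XO./OOX/..X]: 1 ply

[XO./OOX/..X] X move#1: (0,2):+1/XOX/OOX/..X*, (2,0):-1/XO./OOX/X.X, (2,1):-1/XO./OOX/.XX
[XOX/OOX/..X] end (terminal -1, O#2); searched XO./OOX/..X to 5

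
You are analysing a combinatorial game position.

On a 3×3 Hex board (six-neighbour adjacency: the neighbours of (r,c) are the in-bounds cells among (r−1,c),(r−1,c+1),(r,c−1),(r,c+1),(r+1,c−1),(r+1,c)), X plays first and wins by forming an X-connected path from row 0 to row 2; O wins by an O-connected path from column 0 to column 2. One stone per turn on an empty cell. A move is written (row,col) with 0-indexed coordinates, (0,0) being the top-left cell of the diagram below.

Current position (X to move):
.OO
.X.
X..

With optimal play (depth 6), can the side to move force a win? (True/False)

[.OO/.X./X..] X move#1: (0,0):-1/XOO/.X./X..*, (1,0):-1/.OO/XX./X.., (1,2):-1/.OO/.XX/X.., (2,1):-1/.OO/.X./XX., (2,2):-1/.OO/.X./X.X
[XOO/.X./X..] O move#2: (1,0):+1/XOO/OX./X..*, (1,2):-1/XOO/.XO/X.., (2,1):-1/XOO/.X./XO., (2,2):-1/XOO/.X./X.O
[XOO/OX./X..] end (terminal -1, X#3); searched .OO/.X./X.. to 6

X winning at [.OO/.X./X..]: False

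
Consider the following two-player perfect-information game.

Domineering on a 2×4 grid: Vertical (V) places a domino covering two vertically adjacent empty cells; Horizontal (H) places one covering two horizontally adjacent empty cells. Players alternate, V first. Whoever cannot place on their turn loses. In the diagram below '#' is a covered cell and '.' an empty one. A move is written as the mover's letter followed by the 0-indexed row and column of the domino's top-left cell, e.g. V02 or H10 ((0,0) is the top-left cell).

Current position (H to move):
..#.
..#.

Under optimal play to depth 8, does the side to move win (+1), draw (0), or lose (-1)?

[..#./..#.] H move#1: H00:+1/###./..#.*, H10:+1/..#./###.
[###./..#.] V move#2: V03:-1/####/..##*
[####/..##] H move#3: H10:+1/####/####*
[####/####] end (terminal -1, V#4); searched ..#./..#. to 8

value(..#./..#., H) = +1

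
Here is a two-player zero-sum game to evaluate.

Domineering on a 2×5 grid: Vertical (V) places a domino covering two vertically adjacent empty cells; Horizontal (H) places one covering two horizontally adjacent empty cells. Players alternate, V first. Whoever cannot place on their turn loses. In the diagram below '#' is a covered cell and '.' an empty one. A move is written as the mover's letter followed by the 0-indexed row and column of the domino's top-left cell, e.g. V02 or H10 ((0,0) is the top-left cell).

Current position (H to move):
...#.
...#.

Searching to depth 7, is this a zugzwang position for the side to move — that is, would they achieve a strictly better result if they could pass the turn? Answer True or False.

zugzwang(...#./...#., H) = False

[...#./...#.] H move#1: H00:-1/##.#./...#.*, H01:-1/.###./...#., H10:-1/...#./##.#., H11:-1/...#./.###.
[##.#./...#.] V move#2: V02:+1/####./..##.*, V04:-1/##.##/...##
[####./..##.] H move#3: H10:-1/####./####.*
[####./####.] V move#4: V04:+1/#####/#####*
[#####/#####] end (terminal -1, H#5); searched ...#./...#. to 7
pass branch (V moves first from the same position):
  | [...#./...#.] V move#1: V00:-1/#..#./#..#., V01:+1/.#.#./.#.#.*, V02:-1/..##./..##., V04:-1/...##/...##
  | [.#.#./.#.#.] end (terminal -1, H#2); searched ...#./...#. to 7
H moving scores -1; H passing scores -1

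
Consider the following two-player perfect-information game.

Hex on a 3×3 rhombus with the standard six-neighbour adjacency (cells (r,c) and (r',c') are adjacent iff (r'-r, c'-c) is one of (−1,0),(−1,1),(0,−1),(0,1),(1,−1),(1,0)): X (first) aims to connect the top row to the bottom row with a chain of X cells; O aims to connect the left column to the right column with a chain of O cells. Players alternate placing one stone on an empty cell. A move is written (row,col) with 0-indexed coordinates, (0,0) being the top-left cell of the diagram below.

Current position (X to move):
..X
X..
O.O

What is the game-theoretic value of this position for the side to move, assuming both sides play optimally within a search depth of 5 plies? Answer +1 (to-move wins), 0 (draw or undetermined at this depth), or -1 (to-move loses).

p1 X@[..X/X../O.O]: (0,0)[X.X/X../O.O]-1 (0,1)[.XX/X../O.O]-1 (1,1)[..X/XX./O.O]-1 (1,2)[..X/X.X/O.O]-1 (2,1)[..X/X../OXO]+1*
p2 O@[..X/X../OXO]: (0,0)[O.X/X../OXO]-1* (0,1)[.OX/X../OXO]-1 (1,1)[..X/XO./OXO]-1 (1,2)[..X/X.O/OXO]-1
p3 X@[O.X/X../OXO]: (0,1)[OXX/X../OXO]+1* (1,1)[O.X/XX./OXO]+1 (1,2)[O.X/X.X/OXO]+1
p4 O@[OXX/X../OXO]: (1,1)[OXX/XO./OXO]-1* (1,2)[OXX/X.O/OXO]-1
p5 X@[OXX/XO./OXO]: (1,2)[OXX/XOX/OXO]+1*
p6 O@[OXX/XOX/OXO] terminal -1; root [..X/X../O.O] d5

value(..X/X../O.O, X) = +1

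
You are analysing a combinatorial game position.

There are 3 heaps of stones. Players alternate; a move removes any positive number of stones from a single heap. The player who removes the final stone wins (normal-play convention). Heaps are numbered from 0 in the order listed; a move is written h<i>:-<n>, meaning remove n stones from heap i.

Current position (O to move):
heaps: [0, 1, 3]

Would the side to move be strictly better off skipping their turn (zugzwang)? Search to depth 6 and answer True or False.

zugzwang((0,1,3), O) = False

p1 O@[(0,1,3)]: h1:-1[(0,0,3)]-1 h2:-1[(0,1,2)]-1 h2:-2[(0,1,1)]+1* h2:-3[(0,1,0)]-1
p2 X@[(0,1,1)]: h1:-1[(0,0,1)]-1* h2:-1[(0,1,0)]-1
p3 O@[(0,0,1)]: h2:-1[(0,0,0)]+1*
p4 X@[(0,0,0)] terminal -1; root [(0,1,3)] d6
suppose O passes — search the same position with X to move:
pass> p1 X@[(0,1,3)]: h1:-1[(0,0,3)]-1 h2:-1[(0,1,2)]-1 h2:-2[(0,1,1)]+1* h2:-3[(0,1,0)]-1
pass> p2 O@[(0,1,1)]: h1:-1[(0,0,1)]-1* h2:-1[(0,1,0)]-1
pass> p3 X@[(0,0,1)]: h2:-1[(0,0,0)]+1*
pass> p4 O@[(0,0,0)] terminal -1; root [(0,1,3)] d6
for O: play +1, pass -1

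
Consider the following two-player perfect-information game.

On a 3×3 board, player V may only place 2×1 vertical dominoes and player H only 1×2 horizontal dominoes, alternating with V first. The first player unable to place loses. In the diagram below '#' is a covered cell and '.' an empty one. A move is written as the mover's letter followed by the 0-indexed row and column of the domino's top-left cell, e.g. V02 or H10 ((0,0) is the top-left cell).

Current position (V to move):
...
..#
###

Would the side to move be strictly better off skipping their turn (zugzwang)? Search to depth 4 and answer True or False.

zugzwang(.../..#/###, V) = False

p1 V@[.../..#/###]: V00[#../#.#/###]-1 V01[.#./.##/###]+1*
p2 H@[.#./.##/###] terminal -1; root [.../..#/###] d4
if V skipped the turn, H would face:
~ p1 H@[.../..#/###]: H00[##./..#/###]+1* H01[.##/..#/###]-1 H10[.../###/###]+1
~ p2 V@[##./..#/###] terminal -1; root [.../..#/###] d4
compare (V): move=+1 vs pass=-1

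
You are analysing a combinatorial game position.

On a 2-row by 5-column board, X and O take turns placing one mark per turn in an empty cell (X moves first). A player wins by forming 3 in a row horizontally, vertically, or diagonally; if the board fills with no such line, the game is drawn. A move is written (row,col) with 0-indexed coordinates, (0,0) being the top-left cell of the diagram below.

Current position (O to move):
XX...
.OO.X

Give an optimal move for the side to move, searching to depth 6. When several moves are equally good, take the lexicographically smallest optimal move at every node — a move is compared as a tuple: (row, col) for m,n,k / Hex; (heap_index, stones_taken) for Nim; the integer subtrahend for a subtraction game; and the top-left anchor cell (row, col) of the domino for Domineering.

O's best at [XX.../.OO.X]: (0,2)

[XX.../.OO.X] O move#1: (0,2):+1/XXO../.OO.X*, (0,3):-1/XX.O./.OO.X, (0,4):-1/XX..O/.OO.X, (1,0):+1/XX.../OOO.X, (1,3):+1/XX.../.OOOX
[XXO../.OO.X] X move#2: (0,3):-1/XXOX./.OO.X*, (0,4):-1/XXO.X/.OO.X, (1,0):-1/XXO../XOO.X, (1,3):-1/XXO../.OOXX
[XXOX./.OO.X] O move#3: (0,4):+1/XXOXO/.OO.X*, (1,0):+1/XXOX./OOO.X, (1,3):+1/XXOX./.OOOX
[XXOXO/.OO.X] X move#4: (1,0):-1/XXOXO/XOO.X*, (1,3):-1/XXOXO/.OOXX
[XXOXO/XOO.X] O move#5: (1,3):+1/XXOXO/XOOOX*
[XXOXO/XOOOX] end (terminal -1, X#6); searched XX.../.OO.X to 6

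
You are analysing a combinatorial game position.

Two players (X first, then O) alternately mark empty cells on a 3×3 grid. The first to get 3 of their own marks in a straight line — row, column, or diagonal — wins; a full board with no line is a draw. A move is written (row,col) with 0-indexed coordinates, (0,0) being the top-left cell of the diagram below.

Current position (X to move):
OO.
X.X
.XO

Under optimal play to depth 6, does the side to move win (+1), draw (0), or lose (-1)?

value(OO./X.X/.XO, X) = +1

ply 1, X at OO./X.X/.XO | (0,2)=-1→OOX/X.X/.XO; (1,1)=+1→OO./XXX/.XO*; (2,0)=-1→OO./X.X/XXO
ply 2: OO./XXX/.XO is terminal -1 (O); from OO./X.X/.XO depth 6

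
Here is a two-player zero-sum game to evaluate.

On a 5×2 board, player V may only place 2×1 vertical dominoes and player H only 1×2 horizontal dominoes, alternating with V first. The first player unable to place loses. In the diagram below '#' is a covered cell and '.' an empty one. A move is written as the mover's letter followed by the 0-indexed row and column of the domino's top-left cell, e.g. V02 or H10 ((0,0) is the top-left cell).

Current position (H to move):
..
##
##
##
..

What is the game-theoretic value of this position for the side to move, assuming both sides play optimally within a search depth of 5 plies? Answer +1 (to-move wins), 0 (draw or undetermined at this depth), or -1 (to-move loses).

p1 H@[../##/##/##/..]: H00[##/##/##/##/..]+1* H40[../##/##/##/##]+1
p2 V@[##/##/##/##/..] terminal -1; root [../##/##/##/..] d5

value(../##/##/##/.., H) = +1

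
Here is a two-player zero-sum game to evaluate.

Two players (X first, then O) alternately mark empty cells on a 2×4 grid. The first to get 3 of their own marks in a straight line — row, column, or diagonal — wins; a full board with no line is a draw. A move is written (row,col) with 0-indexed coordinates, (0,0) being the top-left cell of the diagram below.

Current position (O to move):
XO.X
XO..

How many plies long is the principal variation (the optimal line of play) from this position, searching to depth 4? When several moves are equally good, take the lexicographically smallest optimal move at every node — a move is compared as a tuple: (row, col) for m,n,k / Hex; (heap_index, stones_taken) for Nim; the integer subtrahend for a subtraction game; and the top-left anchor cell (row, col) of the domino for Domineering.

p1 O@[XO.X/XO..]: (0,2)[XOOX/XO..]+0* (1,2)[XO.X/XOO.]+0 (1,3)[XO.X/XO.O]+0
p2 X@[XOOX/XO..]: (1,2)[XOOX/XOX.]+0* (1,3)[XOOX/XO.X]+0
p3 O@[XOOX/XOX.]: (1,3)[XOOX/XOXO]+0*
p4 X@[XOOX/XOXO] terminal +0; root [XO.X/XO..] d4

PV length from [XO.X/XO..]: 3 plies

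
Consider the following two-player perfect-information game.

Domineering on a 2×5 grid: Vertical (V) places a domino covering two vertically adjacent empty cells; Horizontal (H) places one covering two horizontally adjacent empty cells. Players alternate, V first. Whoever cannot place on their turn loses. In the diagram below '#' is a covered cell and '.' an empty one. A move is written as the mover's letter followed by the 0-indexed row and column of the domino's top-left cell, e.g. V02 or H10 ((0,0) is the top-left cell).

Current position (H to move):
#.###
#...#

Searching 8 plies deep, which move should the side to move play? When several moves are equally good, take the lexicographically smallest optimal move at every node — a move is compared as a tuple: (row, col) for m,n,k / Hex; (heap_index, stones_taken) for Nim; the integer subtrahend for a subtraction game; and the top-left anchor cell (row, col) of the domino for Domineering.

H's best at [#.###/#...#]: H11

[#.###/#...#] H move#1: H11:+1/#.###/###.#*, H12:-1/#.###/#.###
[#.###/###.#] end (terminal -1, V#2); searched #.###/#...# to 8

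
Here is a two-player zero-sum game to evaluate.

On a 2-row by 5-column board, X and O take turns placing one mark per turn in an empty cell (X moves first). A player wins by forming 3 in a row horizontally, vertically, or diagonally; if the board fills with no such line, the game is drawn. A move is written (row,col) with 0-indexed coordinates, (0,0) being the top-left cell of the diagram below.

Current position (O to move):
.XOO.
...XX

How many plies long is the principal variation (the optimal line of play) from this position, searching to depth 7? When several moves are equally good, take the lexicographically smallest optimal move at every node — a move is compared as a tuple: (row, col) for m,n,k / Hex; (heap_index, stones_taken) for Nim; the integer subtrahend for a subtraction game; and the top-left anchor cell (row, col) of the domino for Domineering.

PV length from [.XOO./...XX]: 1 ply

ply 1, O at .XOO./...XX | (0,0)=-1→OXOO./...XX; (0,4)=+1→.XOOO/...XX*; (1,0)=-1→.XOO./O..XX; (1,1)=-1→.XOO./.O.XX; (1,2)=+0→.XOO./..OXX
ply 2: .XOOO/...XX is terminal -1 (X); from .XOO./...XX depth 7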